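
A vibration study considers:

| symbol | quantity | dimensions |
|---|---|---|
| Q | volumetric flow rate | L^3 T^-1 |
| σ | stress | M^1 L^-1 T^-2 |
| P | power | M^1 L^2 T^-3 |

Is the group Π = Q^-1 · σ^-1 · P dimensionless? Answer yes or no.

Sum the exponent of each base dimension across the product:
  M: −[Q]_M − [σ]_M + [P]_M = −(0) − (1) + (1) = 0
  L: −[Q]_L − [σ]_L + [P]_L = −(3) − (-1) + (2) = 0
  T: −[Q]_T − [σ]_T + [P]_T = −(-1) − (-2) + (-3) = 0
All base exponents vanish — dimensionless.

yes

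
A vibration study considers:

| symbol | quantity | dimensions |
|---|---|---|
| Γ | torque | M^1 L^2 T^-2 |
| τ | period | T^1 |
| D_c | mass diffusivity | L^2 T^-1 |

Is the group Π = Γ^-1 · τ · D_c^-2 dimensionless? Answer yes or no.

no

Sum the exponent of each base dimension across the product:
  M: −[Γ]_M + [τ]_M − 2·[D_c]_M = −(1) + (0) − 2·(0) = -1
  L: −[Γ]_L + [τ]_L − 2·[D_c]_L = −(2) + (0) − 2·(2) = -6
  T: −[Γ]_T + [τ]_T − 2·[D_c]_T = −(-2) + (1) − 2·(-1) = 5
Net dimensions [M⁻¹ L⁻⁶ T⁵] ≠ [1] — not dimensionless.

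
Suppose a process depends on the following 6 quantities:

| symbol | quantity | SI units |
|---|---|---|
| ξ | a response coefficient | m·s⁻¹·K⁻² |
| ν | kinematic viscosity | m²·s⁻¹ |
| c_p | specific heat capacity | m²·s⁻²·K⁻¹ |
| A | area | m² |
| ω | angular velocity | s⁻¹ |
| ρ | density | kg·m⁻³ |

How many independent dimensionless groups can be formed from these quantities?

2

There are 6 variables and 4 base dimensions (M, L, T, Θ).
The dimension matrix has rank 4.
Independent dimensionless groups: 6 − 4 = 2.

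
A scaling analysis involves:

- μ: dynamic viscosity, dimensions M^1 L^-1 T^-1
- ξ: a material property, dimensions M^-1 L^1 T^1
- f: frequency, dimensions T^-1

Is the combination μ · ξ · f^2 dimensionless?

no

Sum the exponent of each base dimension across the product:
  M: [μ]_M + [ξ]_M + 2·[f]_M = (1) + (-1) + 2·(0) = 0
  L: [μ]_L + [ξ]_L + 2·[f]_L = (-1) + (1) + 2·(0) = 0
  T: [μ]_T + [ξ]_T + 2·[f]_T = (-1) + (1) + 2·(-1) = -2
Net dimensions [T⁻²] ≠ [1] — not dimensionless.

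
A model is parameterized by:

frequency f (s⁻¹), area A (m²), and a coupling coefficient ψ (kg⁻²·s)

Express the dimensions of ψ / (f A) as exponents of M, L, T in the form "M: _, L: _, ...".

Collect each base-dimension exponent across the product:
  M: −(0) − (0) + (-2) = -2
  L: −(0) − (2) + (0) = -2
  T: −(-1) − (0) + (1) = 2
So the dimensions are [M⁻² L⁻² T²].

M: -2, L: -2, T: 2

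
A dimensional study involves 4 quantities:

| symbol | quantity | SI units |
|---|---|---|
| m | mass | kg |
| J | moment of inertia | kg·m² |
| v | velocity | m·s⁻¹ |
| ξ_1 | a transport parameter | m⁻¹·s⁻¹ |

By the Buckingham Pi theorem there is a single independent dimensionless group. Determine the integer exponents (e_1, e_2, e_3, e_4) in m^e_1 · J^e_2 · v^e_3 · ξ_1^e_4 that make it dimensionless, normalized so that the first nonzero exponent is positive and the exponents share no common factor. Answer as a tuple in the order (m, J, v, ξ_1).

(1, -1, 1, -1)

M: e_1·(1) + e_2·(1) + e_3·(0) + e_4·(0) = 0
L: e_1·(0) + e_2·(2) + e_3·(1) + e_4·(-1) = 0
T: e_1·(0) + e_2·(0) + e_3·(-1) + e_4·(-1) = 0
Solving this homogeneous linear system for the smallest-integer solution (first nonzero entry positive) gives (1, -1, 1, -1).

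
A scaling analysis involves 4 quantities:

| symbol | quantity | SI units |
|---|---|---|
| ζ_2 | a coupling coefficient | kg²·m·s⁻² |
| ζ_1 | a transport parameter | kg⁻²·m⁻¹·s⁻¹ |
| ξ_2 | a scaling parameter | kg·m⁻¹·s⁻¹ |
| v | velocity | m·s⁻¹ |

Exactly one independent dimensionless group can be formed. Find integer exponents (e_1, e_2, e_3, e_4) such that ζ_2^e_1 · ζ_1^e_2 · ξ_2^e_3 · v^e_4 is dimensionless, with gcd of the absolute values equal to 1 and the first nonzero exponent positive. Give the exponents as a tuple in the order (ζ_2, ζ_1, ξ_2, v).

M: e_1·(2) + e_2·(-2) + e_3·(1) + e_4·(0) = 0
L: e_1·(1) + e_2·(-1) + e_3·(-1) + e_4·(1) = 0
T: e_1·(-2) + e_2·(-1) + e_3·(-1) + e_4·(-1) = 0
Solving this homogeneous linear system for the smallest-integer solution (first nonzero entry positive) gives (2, 1, -2, -3).

(2, 1, -2, -3)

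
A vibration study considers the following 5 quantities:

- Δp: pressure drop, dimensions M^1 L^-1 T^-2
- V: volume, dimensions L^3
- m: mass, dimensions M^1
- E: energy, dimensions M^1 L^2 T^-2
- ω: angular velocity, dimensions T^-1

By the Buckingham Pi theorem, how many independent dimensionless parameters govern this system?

There are 5 variables and 3 base dimensions (M, L, T).
The dimension matrix has rank 3.
Independent dimensionless groups: 5 − 3 = 2.

2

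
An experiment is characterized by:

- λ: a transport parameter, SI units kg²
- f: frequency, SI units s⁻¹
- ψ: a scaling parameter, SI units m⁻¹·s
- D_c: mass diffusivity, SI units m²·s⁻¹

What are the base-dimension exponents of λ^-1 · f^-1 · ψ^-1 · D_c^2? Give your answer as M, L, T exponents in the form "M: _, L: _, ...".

M: -2, L: 5, T: -2

Collect each base-dimension exponent across the product:
  M: −(2) − (0) − (0) + 2·(0) = -2
  L: −(0) − (0) − (-1) + 2·(2) = 5
  T: −(0) − (-1) − (1) + 2·(-1) = -2
So the dimensions are [M⁻² L⁵ T⁻²].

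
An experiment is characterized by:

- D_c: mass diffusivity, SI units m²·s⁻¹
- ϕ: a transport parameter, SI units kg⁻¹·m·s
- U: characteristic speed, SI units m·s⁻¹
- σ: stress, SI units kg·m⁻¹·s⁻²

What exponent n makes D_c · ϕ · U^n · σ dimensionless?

Balance the L exponent: (1)·n from U, plus (2) + (1) + (-1) = 2 from the rest, must sum to zero.
n + 2 = 0, so n = -2.

-2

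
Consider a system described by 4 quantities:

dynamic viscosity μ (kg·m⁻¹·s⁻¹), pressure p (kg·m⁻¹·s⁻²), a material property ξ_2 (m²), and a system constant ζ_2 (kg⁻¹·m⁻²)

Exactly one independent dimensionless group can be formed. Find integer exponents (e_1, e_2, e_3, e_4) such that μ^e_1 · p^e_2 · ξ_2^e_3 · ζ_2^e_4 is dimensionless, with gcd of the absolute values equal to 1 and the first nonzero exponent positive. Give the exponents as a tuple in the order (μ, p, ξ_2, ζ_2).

M: e_1·(1) + e_2·(1) + e_3·(0) + e_4·(-1) = 0
L: e_1·(-1) + e_2·(-1) + e_3·(2) + e_4·(-2) = 0
T: e_1·(-1) + e_2·(-2) + e_3·(0) + e_4·(0) = 0
Solving this homogeneous linear system for the smallest-integer solution (first nonzero entry positive) gives (4, -2, 3, 2).

(4, -2, 3, 2)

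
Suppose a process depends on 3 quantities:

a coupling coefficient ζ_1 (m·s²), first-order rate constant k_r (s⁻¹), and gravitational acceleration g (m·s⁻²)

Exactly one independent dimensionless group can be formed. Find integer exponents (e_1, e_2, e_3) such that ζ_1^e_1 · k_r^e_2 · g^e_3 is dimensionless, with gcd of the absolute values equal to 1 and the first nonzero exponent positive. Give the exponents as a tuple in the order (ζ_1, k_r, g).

(1, 4, -1)

L: e_1·(1) + e_2·(0) + e_3·(1) = 0
T: e_1·(2) + e_2·(-1) + e_3·(-2) = 0
Solving this homogeneous linear system for the smallest-integer solution (first nonzero entry positive) gives (1, 4, -1).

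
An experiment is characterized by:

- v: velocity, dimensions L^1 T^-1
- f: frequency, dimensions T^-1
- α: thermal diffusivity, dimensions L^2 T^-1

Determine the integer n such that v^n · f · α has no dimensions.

Balance the L exponent: (1)·n from v, plus (0) + (2) = 2 from the rest, must sum to zero.
n + 2 = 0, so n = -2.

-2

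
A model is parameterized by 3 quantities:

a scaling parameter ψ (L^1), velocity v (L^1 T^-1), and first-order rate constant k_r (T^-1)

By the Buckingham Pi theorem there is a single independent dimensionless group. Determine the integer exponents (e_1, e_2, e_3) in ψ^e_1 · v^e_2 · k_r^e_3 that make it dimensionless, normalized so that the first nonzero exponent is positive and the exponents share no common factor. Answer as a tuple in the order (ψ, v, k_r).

L: e_1·(1) + e_2·(1) + e_3·(0) = 0
T: e_1·(0) + e_2·(-1) + e_3·(-1) = 0
Solving this homogeneous linear system for the smallest-integer solution (first nonzero entry positive) gives (1, -1, 1).

(1, -1, 1)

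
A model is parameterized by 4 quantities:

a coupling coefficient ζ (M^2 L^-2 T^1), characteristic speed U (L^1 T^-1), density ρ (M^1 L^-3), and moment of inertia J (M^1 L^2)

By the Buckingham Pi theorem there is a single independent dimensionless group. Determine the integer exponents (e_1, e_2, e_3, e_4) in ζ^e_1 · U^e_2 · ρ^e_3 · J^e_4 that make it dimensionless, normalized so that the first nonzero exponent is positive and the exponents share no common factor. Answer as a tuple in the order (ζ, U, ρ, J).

(1, 1, -1, -1)

M: e_1·(2) + e_2·(0) + e_3·(1) + e_4·(1) = 0
L: e_1·(-2) + e_2·(1) + e_3·(-3) + e_4·(2) = 0
T: e_1·(1) + e_2·(-1) + e_3·(0) + e_4·(0) = 0
Solving this homogeneous linear system for the smallest-integer solution (first nonzero entry positive) gives (1, 1, -1, -1).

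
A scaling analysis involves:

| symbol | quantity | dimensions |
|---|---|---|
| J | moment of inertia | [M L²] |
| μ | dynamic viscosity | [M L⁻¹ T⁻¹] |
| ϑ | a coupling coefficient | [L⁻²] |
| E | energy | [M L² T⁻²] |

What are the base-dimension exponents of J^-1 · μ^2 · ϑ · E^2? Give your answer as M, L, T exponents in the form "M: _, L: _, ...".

Collect each base-dimension exponent across the product:
  M: −(1) + 2·(1) + (0) + 2·(1) = 3
  L: −(2) + 2·(-1) + (-2) + 2·(2) = -2
  T: −(0) + 2·(-1) + (0) + 2·(-2) = -6
So the dimensions are [M³ L⁻² T⁻⁶].

M: 3, L: -2, T: -6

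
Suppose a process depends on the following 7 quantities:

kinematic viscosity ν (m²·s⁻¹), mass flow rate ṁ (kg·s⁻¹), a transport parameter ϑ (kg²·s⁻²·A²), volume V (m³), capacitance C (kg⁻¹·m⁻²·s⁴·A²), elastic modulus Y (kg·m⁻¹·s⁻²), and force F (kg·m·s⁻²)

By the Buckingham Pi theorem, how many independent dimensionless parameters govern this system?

There are 7 variables and 4 base dimensions (M, L, T, I).
The dimension matrix has rank 4.
Independent dimensionless groups: 7 − 4 = 3.

3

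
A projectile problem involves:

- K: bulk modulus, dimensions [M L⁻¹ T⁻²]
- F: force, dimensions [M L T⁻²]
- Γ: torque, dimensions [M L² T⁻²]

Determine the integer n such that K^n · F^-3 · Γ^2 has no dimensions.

Balance the M exponent: (1)·n from K, plus −3·(1) + 2·(1) = -1 from the rest, must sum to zero.
n − 1 = 0, so n = 1.

1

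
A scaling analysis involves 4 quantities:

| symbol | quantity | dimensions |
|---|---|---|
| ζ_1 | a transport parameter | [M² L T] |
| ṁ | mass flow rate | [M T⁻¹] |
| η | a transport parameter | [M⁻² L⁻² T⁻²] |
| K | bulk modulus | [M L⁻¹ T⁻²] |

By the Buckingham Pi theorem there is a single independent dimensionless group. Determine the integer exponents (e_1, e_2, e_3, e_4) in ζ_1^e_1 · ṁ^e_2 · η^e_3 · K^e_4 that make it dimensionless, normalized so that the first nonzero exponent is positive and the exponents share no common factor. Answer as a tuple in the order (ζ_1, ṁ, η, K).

M: e_1·(2) + e_2·(1) + e_3·(-2) + e_4·(1) = 0
L: e_1·(1) + e_2·(0) + e_3·(-2) + e_4·(-1) = 0
T: e_1·(1) + e_2·(-1) + e_3·(-2) + e_4·(-2) = 0
Solving this homogeneous linear system for the smallest-integer solution (first nonzero entry positive) gives (1, 1, 1, -1).

(1, 1, 1, -1)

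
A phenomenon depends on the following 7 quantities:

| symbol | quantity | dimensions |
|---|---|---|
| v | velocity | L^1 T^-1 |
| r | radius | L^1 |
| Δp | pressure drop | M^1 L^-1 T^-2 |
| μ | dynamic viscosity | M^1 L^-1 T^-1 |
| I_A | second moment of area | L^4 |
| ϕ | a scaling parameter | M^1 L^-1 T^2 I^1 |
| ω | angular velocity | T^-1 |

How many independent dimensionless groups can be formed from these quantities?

There are 7 variables and 4 base dimensions (M, L, T, I).
The dimension matrix has rank 4.
Independent dimensionless groups: 7 − 4 = 3.

3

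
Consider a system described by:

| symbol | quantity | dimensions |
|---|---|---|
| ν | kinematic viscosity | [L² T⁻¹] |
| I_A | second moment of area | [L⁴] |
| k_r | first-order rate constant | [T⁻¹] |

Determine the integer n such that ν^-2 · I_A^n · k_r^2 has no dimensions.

Balance the L exponent: (4)·n from I_A, plus −2·(2) + 2·(0) = -4 from the rest, must sum to zero.
4n − 4 = 0, so n = 1.

1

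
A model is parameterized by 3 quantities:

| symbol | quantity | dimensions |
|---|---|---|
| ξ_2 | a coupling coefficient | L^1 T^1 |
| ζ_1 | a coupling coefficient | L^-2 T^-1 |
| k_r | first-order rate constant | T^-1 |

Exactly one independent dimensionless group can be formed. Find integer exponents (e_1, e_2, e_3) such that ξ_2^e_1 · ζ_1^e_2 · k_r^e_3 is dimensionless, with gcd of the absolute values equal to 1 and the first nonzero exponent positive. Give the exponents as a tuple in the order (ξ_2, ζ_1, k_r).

(2, 1, 1)

L: e_1·(1) + e_2·(-2) + e_3·(0) = 0
T: e_1·(1) + e_2·(-1) + e_3·(-1) = 0
Solving this homogeneous linear system for the smallest-integer solution (first nonzero entry positive) gives (2, 1, 1).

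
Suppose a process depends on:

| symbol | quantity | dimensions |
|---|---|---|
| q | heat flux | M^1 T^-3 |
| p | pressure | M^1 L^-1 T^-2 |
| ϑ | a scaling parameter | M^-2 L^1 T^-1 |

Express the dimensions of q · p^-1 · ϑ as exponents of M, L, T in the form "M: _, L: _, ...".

Collect each base-dimension exponent across the product:
  M: (1) − (1) + (-2) = -2
  L: (0) − (-1) + (1) = 2
  T: (-3) − (-2) + (-1) = -2
So the dimensions are [M⁻² L² T⁻²].

M: -2, L: 2, T: -2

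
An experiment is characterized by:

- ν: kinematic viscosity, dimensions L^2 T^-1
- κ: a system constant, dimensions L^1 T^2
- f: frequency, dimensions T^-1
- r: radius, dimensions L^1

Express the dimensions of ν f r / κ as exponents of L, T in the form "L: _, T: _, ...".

Collect each base-dimension exponent across the product:
  L: (2) − (1) + (0) + (1) = 2
  T: (-1) − (2) + (-1) + (0) = -4
So the dimensions are [L² T⁻⁴].

L: 2, T: -4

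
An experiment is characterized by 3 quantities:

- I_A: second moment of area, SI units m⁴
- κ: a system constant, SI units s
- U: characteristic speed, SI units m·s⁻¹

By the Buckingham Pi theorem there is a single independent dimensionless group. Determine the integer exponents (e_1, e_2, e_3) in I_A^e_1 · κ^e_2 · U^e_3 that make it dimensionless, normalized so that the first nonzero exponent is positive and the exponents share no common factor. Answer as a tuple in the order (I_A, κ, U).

L: e_1·(4) + e_2·(0) + e_3·(1) = 0
T: e_1·(0) + e_2·(1) + e_3·(-1) = 0
Solving this homogeneous linear system for the smallest-integer solution (first nonzero entry positive) gives (1, -4, -4).

(1, -4, -4)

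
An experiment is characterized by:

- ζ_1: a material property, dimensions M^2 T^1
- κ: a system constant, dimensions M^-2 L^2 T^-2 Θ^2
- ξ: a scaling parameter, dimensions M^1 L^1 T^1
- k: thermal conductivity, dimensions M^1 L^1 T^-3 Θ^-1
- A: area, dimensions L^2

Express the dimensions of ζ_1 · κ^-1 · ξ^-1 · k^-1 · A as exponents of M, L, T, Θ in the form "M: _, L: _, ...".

M: 2, L: -2, T: 5, Θ: -1

Collect each base-dimension exponent across the product:
  M: (2) − (-2) − (1) − (1) + (0) = 2
  L: (0) − (2) − (1) − (1) + (2) = -2
  T: (1) − (-2) − (1) − (-3) + (0) = 5
  Θ: (0) − (2) − (0) − (-1) + (0) = -1
So the dimensions are [M² L⁻² T⁵ Θ⁻¹].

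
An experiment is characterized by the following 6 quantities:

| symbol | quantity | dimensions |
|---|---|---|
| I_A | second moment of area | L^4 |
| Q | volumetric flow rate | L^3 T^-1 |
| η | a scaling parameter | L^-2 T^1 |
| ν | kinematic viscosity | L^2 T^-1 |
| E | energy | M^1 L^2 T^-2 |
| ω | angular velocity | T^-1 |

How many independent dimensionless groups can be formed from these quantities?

3

There are 6 variables and 3 base dimensions (M, L, T).
The dimension matrix has rank 3.
Independent dimensionless groups: 6 − 3 = 3.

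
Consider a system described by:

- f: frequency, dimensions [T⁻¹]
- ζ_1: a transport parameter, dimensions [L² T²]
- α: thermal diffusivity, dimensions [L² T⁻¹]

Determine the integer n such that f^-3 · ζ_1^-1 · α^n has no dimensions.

1

Balance the L exponent: (2)·n from α, plus −3·(0) − (2) = -2 from the rest, must sum to zero.
2n − 2 = 0, so n = 1.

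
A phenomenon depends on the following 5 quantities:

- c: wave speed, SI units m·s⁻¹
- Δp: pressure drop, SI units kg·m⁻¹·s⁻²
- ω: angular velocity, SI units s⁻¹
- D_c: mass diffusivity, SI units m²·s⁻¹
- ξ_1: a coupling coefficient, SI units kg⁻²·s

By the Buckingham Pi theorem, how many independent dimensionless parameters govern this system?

There are 5 variables and 3 base dimensions (M, L, T).
The dimension matrix has rank 3.
Independent dimensionless groups: 5 − 3 = 2.

2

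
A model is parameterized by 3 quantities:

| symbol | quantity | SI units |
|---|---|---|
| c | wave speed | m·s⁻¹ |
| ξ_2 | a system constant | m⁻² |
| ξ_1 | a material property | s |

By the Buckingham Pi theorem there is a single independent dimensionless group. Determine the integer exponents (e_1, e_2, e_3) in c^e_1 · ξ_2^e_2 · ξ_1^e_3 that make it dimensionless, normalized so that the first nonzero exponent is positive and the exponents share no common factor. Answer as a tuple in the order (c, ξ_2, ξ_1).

L: e_1·(1) + e_2·(-2) + e_3·(0) = 0
T: e_1·(-1) + e_2·(0) + e_3·(1) = 0
Solving this homogeneous linear system for the smallest-integer solution (first nonzero entry positive) gives (2, 1, 2).

(2, 1, 2)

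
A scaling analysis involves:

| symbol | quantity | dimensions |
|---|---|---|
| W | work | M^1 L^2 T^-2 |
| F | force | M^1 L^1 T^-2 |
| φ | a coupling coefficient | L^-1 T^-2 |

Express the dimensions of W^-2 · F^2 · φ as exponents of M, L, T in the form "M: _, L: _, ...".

Collect each base-dimension exponent across the product:
  M: −2·(1) + 2·(1) + (0) = 0
  L: −2·(2) + 2·(1) + (-1) = -3
  T: −2·(-2) + 2·(-2) + (-2) = -2
So the dimensions are [L⁻³ T⁻²].

M: 0, L: -3, T: -2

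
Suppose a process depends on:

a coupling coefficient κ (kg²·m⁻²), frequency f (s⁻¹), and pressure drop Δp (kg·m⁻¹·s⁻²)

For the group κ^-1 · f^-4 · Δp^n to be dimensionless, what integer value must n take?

Balance the M exponent: (1)·n from Δp, plus −(2) − 4·(0) = -2 from the rest, must sum to zero.
n − 2 = 0, so n = 2.

2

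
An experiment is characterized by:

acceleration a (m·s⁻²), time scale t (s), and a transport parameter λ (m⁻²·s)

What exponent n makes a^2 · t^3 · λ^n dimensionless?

1

Balance the L exponent: (-2)·n from λ, plus 2·(1) + 3·(0) = 2 from the rest, must sum to zero.
-2n + 2 = 0, so n = 1.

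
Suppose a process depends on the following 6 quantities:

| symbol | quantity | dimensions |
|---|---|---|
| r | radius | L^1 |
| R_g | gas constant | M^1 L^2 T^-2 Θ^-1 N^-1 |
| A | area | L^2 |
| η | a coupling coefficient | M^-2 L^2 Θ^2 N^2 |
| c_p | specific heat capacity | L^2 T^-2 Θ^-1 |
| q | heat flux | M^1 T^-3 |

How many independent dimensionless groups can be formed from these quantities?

1

There are 6 variables and 5 base dimensions (M, L, T, Θ, N).
The dimension matrix has rank 5.
Independent dimensionless groups: 6 − 5 = 1.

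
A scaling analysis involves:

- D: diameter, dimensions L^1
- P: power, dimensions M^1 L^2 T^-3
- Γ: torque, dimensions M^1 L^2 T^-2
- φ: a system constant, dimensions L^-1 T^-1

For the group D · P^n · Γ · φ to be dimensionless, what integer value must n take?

-1

Balance the M exponent: (1)·n from P, plus (0) + (1) + (0) = 1 from the rest, must sum to zero.
n + 1 = 0, so n = -1.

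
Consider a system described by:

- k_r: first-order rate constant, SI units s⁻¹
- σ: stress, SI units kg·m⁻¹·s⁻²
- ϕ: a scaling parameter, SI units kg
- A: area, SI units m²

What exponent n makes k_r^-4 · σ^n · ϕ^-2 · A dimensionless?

2

Balance the M exponent: (1)·n from σ, plus −4·(0) − 2·(1) + (0) = -2 from the rest, must sum to zero.
n − 2 = 0, so n = 2.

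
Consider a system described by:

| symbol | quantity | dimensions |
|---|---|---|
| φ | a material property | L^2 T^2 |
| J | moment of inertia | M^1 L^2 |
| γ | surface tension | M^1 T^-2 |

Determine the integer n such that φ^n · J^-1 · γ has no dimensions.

Balance the L exponent: (2)·n from φ, plus −(2) + (0) = -2 from the rest, must sum to zero.
2n − 2 = 0, so n = 1.

1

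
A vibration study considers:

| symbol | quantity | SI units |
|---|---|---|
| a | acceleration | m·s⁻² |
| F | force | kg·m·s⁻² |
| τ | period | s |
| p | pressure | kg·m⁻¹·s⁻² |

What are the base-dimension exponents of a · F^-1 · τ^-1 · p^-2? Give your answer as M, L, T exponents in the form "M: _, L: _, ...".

Collect each base-dimension exponent across the product:
  M: (0) − (1) − (0) − 2·(1) = -3
  L: (1) − (1) − (0) − 2·(-1) = 2
  T: (-2) − (-2) − (1) − 2·(-2) = 3
So the dimensions are [M⁻³ L² T³].

M: -3, L: 2, T: 3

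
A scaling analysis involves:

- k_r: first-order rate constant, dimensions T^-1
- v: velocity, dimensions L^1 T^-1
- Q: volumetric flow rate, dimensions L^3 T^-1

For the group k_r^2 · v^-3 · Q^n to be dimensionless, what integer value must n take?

Balance the L exponent: (3)·n from Q, plus 2·(0) − 3·(1) = -3 from the rest, must sum to zero.
3n − 3 = 0, so n = 1.

1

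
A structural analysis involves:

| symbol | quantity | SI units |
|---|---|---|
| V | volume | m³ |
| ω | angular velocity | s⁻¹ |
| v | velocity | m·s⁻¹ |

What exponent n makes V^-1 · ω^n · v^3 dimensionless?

-3

Balance the T exponent: (-1)·n from ω, plus −(0) + 3·(-1) = -3 from the rest, must sum to zero.
−n − 3 = 0, so n = -3.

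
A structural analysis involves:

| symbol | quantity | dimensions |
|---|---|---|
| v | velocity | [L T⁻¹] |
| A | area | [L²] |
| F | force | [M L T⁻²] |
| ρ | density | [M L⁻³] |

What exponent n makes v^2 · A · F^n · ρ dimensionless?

Balance the M exponent: (1)·n from F, plus 2·(0) + (0) + (1) = 1 from the rest, must sum to zero.
n + 1 = 0, so n = -1.

-1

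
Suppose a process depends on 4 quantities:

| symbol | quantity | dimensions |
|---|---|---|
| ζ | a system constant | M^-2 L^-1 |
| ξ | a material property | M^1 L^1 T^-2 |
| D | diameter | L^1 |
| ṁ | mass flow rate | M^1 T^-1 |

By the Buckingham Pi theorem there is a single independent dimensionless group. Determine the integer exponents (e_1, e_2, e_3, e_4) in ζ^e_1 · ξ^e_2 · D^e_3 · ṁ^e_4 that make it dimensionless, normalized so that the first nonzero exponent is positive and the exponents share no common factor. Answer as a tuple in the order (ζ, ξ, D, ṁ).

(1, -2, 3, 4)

M: e_1·(-2) + e_2·(1) + e_3·(0) + e_4·(1) = 0
L: e_1·(-1) + e_2·(1) + e_3·(1) + e_4·(0) = 0
T: e_1·(0) + e_2·(-2) + e_3·(0) + e_4·(-1) = 0
Solving this homogeneous linear system for the smallest-integer solution (first nonzero entry positive) gives (1, -2, 3, 4).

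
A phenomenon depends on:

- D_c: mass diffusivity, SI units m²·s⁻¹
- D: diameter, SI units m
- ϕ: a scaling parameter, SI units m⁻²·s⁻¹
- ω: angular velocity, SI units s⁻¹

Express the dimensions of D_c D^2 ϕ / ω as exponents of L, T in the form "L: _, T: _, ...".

Collect each base-dimension exponent across the product:
  L: (2) + 2·(1) + (-2) − (0) = 2
  T: (-1) + 2·(0) + (-1) − (-1) = -1
So the dimensions are [L² T⁻¹].

L: 2, T: -1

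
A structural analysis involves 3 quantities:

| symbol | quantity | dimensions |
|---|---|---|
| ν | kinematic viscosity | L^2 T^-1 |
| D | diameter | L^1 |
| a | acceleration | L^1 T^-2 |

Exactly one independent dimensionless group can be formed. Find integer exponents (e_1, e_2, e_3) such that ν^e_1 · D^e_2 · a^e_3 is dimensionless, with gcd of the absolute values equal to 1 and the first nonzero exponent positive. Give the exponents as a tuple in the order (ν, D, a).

L: e_1·(2) + e_2·(1) + e_3·(1) = 0
T: e_1·(-1) + e_2·(0) + e_3·(-2) = 0
Solving this homogeneous linear system for the smallest-integer solution (first nonzero entry positive) gives (2, -3, -1).

(2, -3, -1)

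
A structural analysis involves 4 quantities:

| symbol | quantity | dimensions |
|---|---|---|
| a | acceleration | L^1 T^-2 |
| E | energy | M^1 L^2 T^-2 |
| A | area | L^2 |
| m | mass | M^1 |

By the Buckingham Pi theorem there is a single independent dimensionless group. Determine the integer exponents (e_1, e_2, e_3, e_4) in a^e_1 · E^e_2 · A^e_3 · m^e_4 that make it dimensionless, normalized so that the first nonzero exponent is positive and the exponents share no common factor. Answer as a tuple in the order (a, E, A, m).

M: e_1·(0) + e_2·(1) + e_3·(0) + e_4·(1) = 0
L: e_1·(1) + e_2·(2) + e_3·(2) + e_4·(0) = 0
T: e_1·(-2) + e_2·(-2) + e_3·(0) + e_4·(0) = 0
Solving this homogeneous linear system for the smallest-integer solution (first nonzero entry positive) gives (2, -2, 1, 2).

(2, -2, 1, 2)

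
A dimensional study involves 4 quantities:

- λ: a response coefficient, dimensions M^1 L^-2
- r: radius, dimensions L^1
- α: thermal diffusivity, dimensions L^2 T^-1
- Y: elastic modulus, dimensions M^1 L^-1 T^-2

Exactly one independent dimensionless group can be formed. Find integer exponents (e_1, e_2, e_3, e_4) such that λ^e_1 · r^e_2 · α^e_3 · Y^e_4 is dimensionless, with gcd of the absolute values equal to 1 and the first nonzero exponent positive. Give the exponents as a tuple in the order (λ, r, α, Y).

M: e_1·(1) + e_2·(0) + e_3·(0) + e_4·(1) = 0
L: e_1·(-2) + e_2·(1) + e_3·(2) + e_4·(-1) = 0
T: e_1·(0) + e_2·(0) + e_3·(-1) + e_4·(-2) = 0
Solving this homogeneous linear system for the smallest-integer solution (first nonzero entry positive) gives (1, -3, 2, -1).

(1, -3, 2, -1)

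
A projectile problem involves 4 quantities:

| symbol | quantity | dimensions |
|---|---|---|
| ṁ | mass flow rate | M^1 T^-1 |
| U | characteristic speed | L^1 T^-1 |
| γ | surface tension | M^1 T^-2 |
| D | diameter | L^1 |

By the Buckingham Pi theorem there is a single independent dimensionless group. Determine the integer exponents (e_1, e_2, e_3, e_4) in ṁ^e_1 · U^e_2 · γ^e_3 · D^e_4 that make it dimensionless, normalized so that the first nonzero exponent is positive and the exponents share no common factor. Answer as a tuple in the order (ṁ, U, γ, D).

M: e_1·(1) + e_2·(0) + e_3·(1) + e_4·(0) = 0
L: e_1·(0) + e_2·(1) + e_3·(0) + e_4·(1) = 0
T: e_1·(-1) + e_2·(-1) + e_3·(-2) + e_4·(0) = 0
Solving this homogeneous linear system for the smallest-integer solution (first nonzero entry positive) gives (1, 1, -1, -1).

(1, 1, -1, -1)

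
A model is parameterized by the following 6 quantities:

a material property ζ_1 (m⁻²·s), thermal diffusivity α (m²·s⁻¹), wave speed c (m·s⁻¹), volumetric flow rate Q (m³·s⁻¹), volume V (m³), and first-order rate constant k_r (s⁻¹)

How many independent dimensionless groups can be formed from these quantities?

There are 6 variables and 2 base dimensions (L, T).
The dimension matrix has rank 2.
Independent dimensionless groups: 6 − 2 = 4.

4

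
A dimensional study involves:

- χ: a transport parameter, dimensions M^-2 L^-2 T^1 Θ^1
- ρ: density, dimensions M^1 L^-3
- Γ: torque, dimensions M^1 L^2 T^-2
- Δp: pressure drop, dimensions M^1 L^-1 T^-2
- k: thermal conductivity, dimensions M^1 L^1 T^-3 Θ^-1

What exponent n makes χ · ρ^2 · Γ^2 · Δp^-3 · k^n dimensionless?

Balance the M exponent: (1)·n from k, plus (-2) + 2·(1) + 2·(1) − 3·(1) = -1 from the rest, must sum to zero.
n − 1 = 0, so n = 1.

1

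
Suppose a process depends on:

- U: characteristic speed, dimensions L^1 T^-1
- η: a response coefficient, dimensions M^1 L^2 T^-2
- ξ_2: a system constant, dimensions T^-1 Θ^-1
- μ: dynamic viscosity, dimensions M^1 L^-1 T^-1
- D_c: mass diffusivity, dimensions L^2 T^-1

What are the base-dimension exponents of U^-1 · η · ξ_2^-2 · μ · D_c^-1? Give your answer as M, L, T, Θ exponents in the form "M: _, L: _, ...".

M: 2, L: -2, T: 1, Θ: 2

Collect each base-dimension exponent across the product:
  M: −(0) + (1) − 2·(0) + (1) − (0) = 2
  L: −(1) + (2) − 2·(0) + (-1) − (2) = -2
  T: −(-1) + (-2) − 2·(-1) + (-1) − (-1) = 1
  Θ: −(0) + (0) − 2·(-1) + (0) − (0) = 2
So the dimensions are [M² L⁻² T Θ²].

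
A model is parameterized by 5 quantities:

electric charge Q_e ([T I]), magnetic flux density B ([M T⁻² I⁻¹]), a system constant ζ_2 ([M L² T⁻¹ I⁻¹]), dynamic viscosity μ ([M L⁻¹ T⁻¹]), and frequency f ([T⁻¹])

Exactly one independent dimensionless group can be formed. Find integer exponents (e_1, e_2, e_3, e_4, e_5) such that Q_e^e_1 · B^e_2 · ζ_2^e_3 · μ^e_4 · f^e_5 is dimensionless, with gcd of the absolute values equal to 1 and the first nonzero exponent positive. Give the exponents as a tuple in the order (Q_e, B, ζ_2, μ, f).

M: e_1·(0) + e_2·(1) + e_3·(1) + e_4·(1) + e_5·(0) = 0
L: e_1·(0) + e_2·(0) + e_3·(2) + e_4·(-1) + e_5·(0) = 0
T: e_1·(1) + e_2·(-2) + e_3·(-1) + e_4·(-1) + e_5·(-1) = 0
I: e_1·(1) + e_2·(-1) + e_3·(-1) + e_4·(0) + e_5·(0) = 0
Solving this homogeneous linear system for the smallest-integer solution (first nonzero entry positive) gives (2, 3, -1, -2, -1).

(2, 3, -1, -2, -1)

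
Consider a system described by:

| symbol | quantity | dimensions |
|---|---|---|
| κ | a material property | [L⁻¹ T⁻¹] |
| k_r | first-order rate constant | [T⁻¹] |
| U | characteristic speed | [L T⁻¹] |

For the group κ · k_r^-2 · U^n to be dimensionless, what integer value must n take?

1

Balance the L exponent: (1)·n from U, plus (-1) − 2·(0) = -1 from the rest, must sum to zero.
n − 1 = 0, so n = 1.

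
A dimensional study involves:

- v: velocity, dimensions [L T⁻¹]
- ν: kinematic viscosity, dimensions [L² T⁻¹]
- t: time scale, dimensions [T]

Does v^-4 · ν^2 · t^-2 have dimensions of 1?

yes

Sum the exponent of each base dimension across the product:
  M: −4·[v]_M + 2·[ν]_M − 2·[t]_M = −4·(0) + 2·(0) − 2·(0) = 0
  L: −4·[v]_L + 2·[ν]_L − 2·[t]_L = −4·(1) + 2·(2) − 2·(0) = 0
  T: −4·[v]_T + 2·[ν]_T − 2·[t]_T = −4·(-1) + 2·(-1) − 2·(1) = 0
  Θ: −4·[v]_Θ + 2·[ν]_Θ − 2·[t]_Θ = −4·(0) + 2·(0) − 2·(0) = 0
All base exponents vanish — dimensionless.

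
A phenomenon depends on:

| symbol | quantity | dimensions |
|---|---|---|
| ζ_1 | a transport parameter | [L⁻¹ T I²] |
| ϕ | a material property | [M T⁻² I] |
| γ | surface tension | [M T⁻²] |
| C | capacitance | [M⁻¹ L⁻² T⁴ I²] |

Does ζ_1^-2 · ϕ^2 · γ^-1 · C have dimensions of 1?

Sum the exponent of each base dimension across the product:
  M: −2·[ζ_1]_M + 2·[ϕ]_M − [γ]_M + [C]_M = −2·(0) + 2·(1) − (1) + (-1) = 0
  L: −2·[ζ_1]_L + 2·[ϕ]_L − [γ]_L + [C]_L = −2·(-1) + 2·(0) − (0) + (-2) = 0
  T: −2·[ζ_1]_T + 2·[ϕ]_T − [γ]_T + [C]_T = −2·(1) + 2·(-2) − (-2) + (4) = 0
  I: −2·[ζ_1]_I + 2·[ϕ]_I − [γ]_I + [C]_I = −2·(2) + 2·(1) − (0) + (2) = 0
All base exponents vanish — dimensionless.

yes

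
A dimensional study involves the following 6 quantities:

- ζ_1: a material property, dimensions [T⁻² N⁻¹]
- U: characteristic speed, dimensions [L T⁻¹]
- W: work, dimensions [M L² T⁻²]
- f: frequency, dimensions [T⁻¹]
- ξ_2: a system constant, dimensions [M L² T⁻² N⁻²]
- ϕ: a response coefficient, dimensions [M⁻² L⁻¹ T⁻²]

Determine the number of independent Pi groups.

There are 6 variables and 4 base dimensions (M, L, T, N).
The dimension matrix has rank 4.
Independent dimensionless groups: 6 − 4 = 2.

2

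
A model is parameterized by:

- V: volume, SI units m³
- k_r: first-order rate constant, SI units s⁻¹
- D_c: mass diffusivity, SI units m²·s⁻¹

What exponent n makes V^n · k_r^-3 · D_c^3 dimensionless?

Balance the L exponent: (3)·n from V, plus −3·(0) + 3·(2) = 6 from the rest, must sum to zero.
3n + 6 = 0, so n = -2.

-2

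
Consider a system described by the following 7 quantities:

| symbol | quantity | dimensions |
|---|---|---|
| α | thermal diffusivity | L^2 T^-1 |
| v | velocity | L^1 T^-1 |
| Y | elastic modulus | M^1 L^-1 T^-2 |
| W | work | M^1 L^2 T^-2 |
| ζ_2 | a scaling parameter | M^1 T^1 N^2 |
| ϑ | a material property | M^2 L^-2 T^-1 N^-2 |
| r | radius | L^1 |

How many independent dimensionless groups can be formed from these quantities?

There are 7 variables and 4 base dimensions (M, L, T, N).
The dimension matrix has rank 4.
Independent dimensionless groups: 7 − 4 = 3.

3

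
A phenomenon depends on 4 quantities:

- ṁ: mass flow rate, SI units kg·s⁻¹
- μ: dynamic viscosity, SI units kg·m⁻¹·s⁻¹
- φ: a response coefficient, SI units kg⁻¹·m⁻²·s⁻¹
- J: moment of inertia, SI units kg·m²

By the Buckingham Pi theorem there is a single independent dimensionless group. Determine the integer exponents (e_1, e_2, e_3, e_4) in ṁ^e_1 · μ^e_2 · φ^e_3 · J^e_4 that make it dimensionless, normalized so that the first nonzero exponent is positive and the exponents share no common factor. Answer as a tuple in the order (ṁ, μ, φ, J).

(3, -2, -1, -2)

M: e_1·(1) + e_2·(1) + e_3·(-1) + e_4·(1) = 0
L: e_1·(0) + e_2·(-1) + e_3·(-2) + e_4·(2) = 0
T: e_1·(-1) + e_2·(-1) + e_3·(-1) + e_4·(0) = 0
Solving this homogeneous linear system for the smallest-integer solution (first nonzero entry positive) gives (3, -2, -1, -2).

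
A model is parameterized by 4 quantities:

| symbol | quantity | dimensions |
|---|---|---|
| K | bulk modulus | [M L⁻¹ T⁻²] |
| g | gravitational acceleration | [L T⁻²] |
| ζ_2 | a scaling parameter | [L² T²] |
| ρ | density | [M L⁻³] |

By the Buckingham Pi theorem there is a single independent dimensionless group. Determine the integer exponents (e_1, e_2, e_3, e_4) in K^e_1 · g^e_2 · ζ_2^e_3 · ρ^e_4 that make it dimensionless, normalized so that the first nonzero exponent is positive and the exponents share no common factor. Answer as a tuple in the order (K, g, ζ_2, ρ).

(3, -4, -1, -3)

M: e_1·(1) + e_2·(0) + e_3·(0) + e_4·(1) = 0
L: e_1·(-1) + e_2·(1) + e_3·(2) + e_4·(-3) = 0
T: e_1·(-2) + e_2·(-2) + e_3·(2) + e_4·(0) = 0
Solving this homogeneous linear system for the smallest-integer solution (first nonzero entry positive) gives (3, -4, -1, -3).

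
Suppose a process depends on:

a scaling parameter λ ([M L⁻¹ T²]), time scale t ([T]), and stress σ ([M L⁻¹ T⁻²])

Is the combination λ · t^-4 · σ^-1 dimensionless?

Sum the exponent of each base dimension across the product:
  M: [λ]_M − 4·[t]_M − [σ]_M = (1) − 4·(0) − (1) = 0
  L: [λ]_L − 4·[t]_L − [σ]_L = (-1) − 4·(0) − (-1) = 0
  T: [λ]_T − 4·[t]_T − [σ]_T = (2) − 4·(1) − (-2) = 0
All base exponents vanish — dimensionless.

yes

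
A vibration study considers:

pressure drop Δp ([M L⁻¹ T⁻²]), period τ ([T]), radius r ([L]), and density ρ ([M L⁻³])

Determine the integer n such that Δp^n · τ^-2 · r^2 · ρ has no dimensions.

Balance the M exponent: (1)·n from Δp, plus −2·(0) + 2·(0) + (1) = 1 from the rest, must sum to zero.
n + 1 = 0, so n = -1.

-1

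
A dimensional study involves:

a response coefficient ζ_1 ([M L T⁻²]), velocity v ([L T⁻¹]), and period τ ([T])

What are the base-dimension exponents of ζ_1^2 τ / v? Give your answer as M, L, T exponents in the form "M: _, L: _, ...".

Collect each base-dimension exponent across the product:
  M: 2·(1) − (0) + (0) = 2
  L: 2·(1) − (1) + (0) = 1
  T: 2·(-2) − (-1) + (1) = -2
So the dimensions are [M² L T⁻²].

M: 2, L: 1, T: -2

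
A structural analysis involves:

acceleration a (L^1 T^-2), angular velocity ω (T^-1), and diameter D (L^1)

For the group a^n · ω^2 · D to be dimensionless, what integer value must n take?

Balance the L exponent: (1)·n from a, plus 2·(0) + (1) = 1 from the rest, must sum to zero.
n + 1 = 0, so n = -1.

-1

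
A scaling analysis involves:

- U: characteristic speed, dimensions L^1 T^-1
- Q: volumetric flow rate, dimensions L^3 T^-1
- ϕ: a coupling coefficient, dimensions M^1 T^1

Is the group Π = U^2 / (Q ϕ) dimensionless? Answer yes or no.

Sum the exponent of each base dimension across the product:
  M: 2·[U]_M − [Q]_M − [ϕ]_M = 2·(0) − (0) − (1) = -1
  L: 2·[U]_L − [Q]_L − [ϕ]_L = 2·(1) − (3) − (0) = -1
  T: 2·[U]_T − [Q]_T − [ϕ]_T = 2·(-1) − (-1) − (1) = -2
Net dimensions [M⁻¹ L⁻¹ T⁻²] ≠ [1] — not dimensionless.

no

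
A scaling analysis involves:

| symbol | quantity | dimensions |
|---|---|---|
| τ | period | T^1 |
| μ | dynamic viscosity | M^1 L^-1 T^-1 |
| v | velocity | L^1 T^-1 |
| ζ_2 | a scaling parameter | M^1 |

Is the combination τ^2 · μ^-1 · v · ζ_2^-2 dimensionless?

Sum the exponent of each base dimension across the product:
  M: 2·[τ]_M − [μ]_M + [v]_M − 2·[ζ_2]_M = 2·(0) − (1) + (0) − 2·(1) = -3
  L: 2·[τ]_L − [μ]_L + [v]_L − 2·[ζ_2]_L = 2·(0) − (-1) + (1) − 2·(0) = 2
  T: 2·[τ]_T − [μ]_T + [v]_T − 2·[ζ_2]_T = 2·(1) − (-1) + (-1) − 2·(0) = 2
Net dimensions [M⁻³ L² T²] ≠ [1] — not dimensionless.

no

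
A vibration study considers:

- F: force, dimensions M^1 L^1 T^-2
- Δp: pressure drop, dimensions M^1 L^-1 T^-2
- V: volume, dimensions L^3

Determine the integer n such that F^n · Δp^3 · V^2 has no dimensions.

Balance the M exponent: (1)·n from F, plus 3·(1) + 2·(0) = 3 from the rest, must sum to zero.
n + 3 = 0, so n = -3.

-3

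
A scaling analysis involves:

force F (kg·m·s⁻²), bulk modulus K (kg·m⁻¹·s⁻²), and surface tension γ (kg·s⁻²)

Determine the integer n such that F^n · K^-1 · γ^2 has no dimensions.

Balance the M exponent: (1)·n from F, plus −(1) + 2·(1) = 1 from the rest, must sum to zero.
n + 1 = 0, so n = -1.

-1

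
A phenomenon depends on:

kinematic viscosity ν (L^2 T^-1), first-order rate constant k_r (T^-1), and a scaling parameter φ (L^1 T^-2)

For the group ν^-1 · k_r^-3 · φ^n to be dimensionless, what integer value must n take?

2

Balance the L exponent: (1)·n from φ, plus −(2) − 3·(0) = -2 from the rest, must sum to zero.
n − 2 = 0, so n = 2.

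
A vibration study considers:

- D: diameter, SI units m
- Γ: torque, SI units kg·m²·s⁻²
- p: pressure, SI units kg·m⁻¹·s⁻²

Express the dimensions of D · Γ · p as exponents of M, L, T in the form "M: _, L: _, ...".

M: 2, L: 2, T: -4

Collect each base-dimension exponent across the product:
  M: (0) + (1) + (1) = 2
  L: (1) + (2) + (-1) = 2
  T: (0) + (-2) + (-2) = -4
So the dimensions are [M² L² T⁻⁴].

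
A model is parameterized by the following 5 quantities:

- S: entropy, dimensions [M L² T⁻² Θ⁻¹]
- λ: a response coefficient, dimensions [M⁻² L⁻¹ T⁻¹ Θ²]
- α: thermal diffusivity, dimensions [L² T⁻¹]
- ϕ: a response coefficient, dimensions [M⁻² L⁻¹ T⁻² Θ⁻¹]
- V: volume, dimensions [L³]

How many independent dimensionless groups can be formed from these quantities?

There are 5 variables and 4 base dimensions (M, L, T, Θ).
The dimension matrix has rank 4.
Independent dimensionless groups: 5 − 4 = 1.

1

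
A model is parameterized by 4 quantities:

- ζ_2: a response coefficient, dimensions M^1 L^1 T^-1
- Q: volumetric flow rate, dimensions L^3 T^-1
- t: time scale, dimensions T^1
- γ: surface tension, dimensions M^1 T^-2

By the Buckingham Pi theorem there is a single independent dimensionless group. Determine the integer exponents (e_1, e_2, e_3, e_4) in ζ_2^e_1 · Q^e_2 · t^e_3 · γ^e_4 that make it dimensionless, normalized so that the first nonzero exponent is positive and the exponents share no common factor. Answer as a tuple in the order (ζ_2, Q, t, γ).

(3, -1, -4, -3)

M: e_1·(1) + e_2·(0) + e_3·(0) + e_4·(1) = 0
L: e_1·(1) + e_2·(3) + e_3·(0) + e_4·(0) = 0
T: e_1·(-1) + e_2·(-1) + e_3·(1) + e_4·(-2) = 0
Solving this homogeneous linear system for the smallest-integer solution (first nonzero entry positive) gives (3, -1, -4, -3).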